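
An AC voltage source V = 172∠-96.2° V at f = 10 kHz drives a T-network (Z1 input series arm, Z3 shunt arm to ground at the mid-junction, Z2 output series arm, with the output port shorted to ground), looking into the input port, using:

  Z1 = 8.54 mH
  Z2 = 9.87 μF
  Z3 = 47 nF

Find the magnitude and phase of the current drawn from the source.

Step 1 — Angular frequency: ω = 2π·f = 2π·1e+04 = 6.283e+04 rad/s.
Step 2 — Component impedances:
  Z1: Z = jωL = j·6.283e+04·0.00854 = 0 + j536.6 Ω
  Z2: Z = 1/(jωC) = -j/(ω·C) = 0 - j1.613 Ω
  Z3: Z = 1/(jωC) = -j/(ω·C) = 0 - j338.6 Ω
Step 3 — With the output port shorted to ground, the output series arm Z2 runs from the junction to ground; the shunt arm Z3 also runs from the junction to ground. They appear in parallel: Z3 || Z2 = 0 - j1.605 Ω.
Step 4 — Series with input arm Z1: Z_in = Z1 + (Z3 || Z2) = 0 + j535 Ω = 535∠90.0° Ω.
Step 5 — Source phasor: V = 172∠-96.2° V = -18.58 - j171 V.
Step 6 — Ohm's law: I = V / Z_total = (-18.58 - j171) / (0 + j535) = -0.3196 + j0.03472 A.
Step 7 — Convert to polar: |I| = 0.3215 A, ∠I = 173.8°.

I = 0.3215∠173.8° A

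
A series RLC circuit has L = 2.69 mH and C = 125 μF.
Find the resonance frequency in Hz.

Step 1 — Resonance condition Im(Z)=0 gives ω₀ = 1/√(LC).
Step 2 — ω₀ = 1/√(0.00269·0.000125) = 1725 rad/s.
Step 3 — f₀ = ω₀/(2π) = 274.5 Hz.

f₀ = 274.5 Hz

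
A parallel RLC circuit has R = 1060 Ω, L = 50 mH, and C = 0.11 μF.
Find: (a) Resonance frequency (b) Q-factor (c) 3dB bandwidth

Step 1 — Resonance: ω₀ = 1/√(LC) = 1/√(0.05·1.1e-07) = 1.348e+04 rad/s.
Step 2 — f₀ = ω₀/(2π) = 2146 Hz.
Step 3 — Parallel Q: Q = R/(ω₀L) = 1060/(1.348e+04·0.05) = 1.572.
Step 4 — Bandwidth: Δω = ω₀/Q = 8576 rad/s; BW = Δω/(2π) = 1365 Hz.

(a) f₀ = 2146 Hz  (b) Q = 1.572  (c) BW = 1365 Hz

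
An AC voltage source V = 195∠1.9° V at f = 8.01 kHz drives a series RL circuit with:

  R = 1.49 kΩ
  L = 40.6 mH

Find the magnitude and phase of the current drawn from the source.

Step 1 — Angular frequency: ω = 2π·f = 2π·8010 = 5.033e+04 rad/s.
Step 2 — Component impedances:
  R: Z = R = 1490 Ω
  L: Z = jωL = j·5.033e+04·0.0406 = 0 + j2043 Ω
Step 3 — Series combination: Z_total = R + L = 1490 + j2043 Ω = 2529∠53.9° Ω.
Step 4 — Source phasor: V = 195∠1.9° V = 194.9 + j6.465 V.
Step 5 — Ohm's law: I = V / Z_total = (194.9 + j6.465) / (1490 + j2043) = 0.04747 - j0.06076 A.
Step 6 — Convert to polar: |I| = 0.07711 A, ∠I = -52.0°.

I = 0.07711∠-52.0° A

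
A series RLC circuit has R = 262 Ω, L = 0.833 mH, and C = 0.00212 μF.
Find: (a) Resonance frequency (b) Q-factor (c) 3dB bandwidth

Step 1 — Resonance condition Im(Z)=0 gives ω₀ = 1/√(LC).
Step 2 — ω₀ = 1/√(0.000833·2.12e-09) = 7.525e+05 rad/s.
Step 3 — f₀ = ω₀/(2π) = 1.198e+05 Hz.
Step 4 — Series Q: Q = ω₀L/R = 7.525e+05·0.000833/262 = 2.393.
Step 5 — 3dB bandwidth: Δω = ω₀/Q = 3.145e+05 rad/s; BW = Δω/(2π) = 5.006e+04 Hz.

(a) f₀ = 1.198e+05 Hz  (b) Q = 2.393  (c) BW = 5.006e+04 Hz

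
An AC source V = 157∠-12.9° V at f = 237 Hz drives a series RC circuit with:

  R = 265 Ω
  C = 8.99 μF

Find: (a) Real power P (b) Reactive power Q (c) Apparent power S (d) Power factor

Step 1 — Angular frequency: ω = 2π·f = 2π·237 = 1489 rad/s.
Step 2 — Component impedances:
  R: Z = R = 265 Ω
  C: Z = 1/(jωC) = -j/(ω·C) = 0 - j74.7 Ω
Step 3 — Series combination: Z_total = R + C = 265 - j74.7 Ω = 275.3∠-15.7° Ω.
Step 4 — Source phasor: V = 157∠-12.9° V = 153 - j35.05 V.
Step 5 — Current: I = V / Z = 0.5695 + j0.02827 A = 0.5702∠2.8° A.
Step 6 — Complex power: S = V·I* = 86.17 - j24.29 VA.
Step 7 — Real power: P = Re(S) = 86.17 W.
Step 8 — Reactive power: Q = Im(S) = -24.29 VAR.
Step 9 — Apparent power: |S| = 89.53 VA.
Step 10 — Power factor: PF = P/|S| = 0.9625 (leading).

(a) P = 86.17 W  (b) Q = -24.29 VAR  (c) S = 89.53 VA  (d) PF = 0.9625 (leading)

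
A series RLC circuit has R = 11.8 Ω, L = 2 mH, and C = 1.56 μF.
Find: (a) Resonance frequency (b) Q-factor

Step 1 — Resonance condition Im(Z)=0 gives ω₀ = 1/√(LC).
Step 2 — ω₀ = 1/√(0.002·1.56e-06) = 1.79e+04 rad/s.
Step 3 — f₀ = ω₀/(2π) = 2849 Hz.
Step 4 — Series Q: Q = ω₀L/R = 1.79e+04·0.002/11.8 = 3.034.

(a) f₀ = 2849 Hz  (b) Q = 3.034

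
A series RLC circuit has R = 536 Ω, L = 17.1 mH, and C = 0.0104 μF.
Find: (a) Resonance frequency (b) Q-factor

Step 1 — Resonance condition Im(Z)=0 gives ω₀ = 1/√(LC).
Step 2 — ω₀ = 1/√(0.0171·1.04e-08) = 7.499e+04 rad/s.
Step 3 — f₀ = ω₀/(2π) = 1.193e+04 Hz.
Step 4 — Series Q: Q = ω₀L/R = 7.499e+04·0.0171/536 = 2.392.

(a) f₀ = 1.193e+04 Hz  (b) Q = 2.392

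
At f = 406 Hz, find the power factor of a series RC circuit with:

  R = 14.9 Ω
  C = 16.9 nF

Step 1 — Angular frequency: ω = 2π·f = 2π·406 = 2551 rad/s.
Step 2 — Component impedances:
  R: Z = R = 14.9 Ω
  C: Z = 1/(jωC) = -j/(ω·C) = 0 - j2.32e+04 Ω
Step 3 — Series combination: Z_total = R + C = 14.9 - j2.32e+04 Ω = 2.32e+04∠-90.0° Ω.
Step 4 — Power factor: PF = cos(φ) = Re(Z)/|Z| = 14.9/23196 = 0.0006424.
Step 5 — Type: Im(Z) = -2.32e+04 ⇒ leading (phase φ = -90.0°).

PF = 0.0006424 (leading, φ = -90.0°)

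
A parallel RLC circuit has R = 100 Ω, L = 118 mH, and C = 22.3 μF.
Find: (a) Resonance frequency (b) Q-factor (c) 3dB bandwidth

Step 1 — Resonance: ω₀ = 1/√(LC) = 1/√(0.118·2.23e-05) = 616.5 rad/s.
Step 2 — f₀ = ω₀/(2π) = 98.11 Hz.
Step 3 — Parallel Q: Q = R/(ω₀L) = 100/(616.5·0.118) = 1.375.
Step 4 — Bandwidth: Δω = ω₀/Q = 448.4 rad/s; BW = Δω/(2π) = 71.37 Hz.

(a) f₀ = 98.11 Hz  (b) Q = 1.375  (c) BW = 71.37 Hz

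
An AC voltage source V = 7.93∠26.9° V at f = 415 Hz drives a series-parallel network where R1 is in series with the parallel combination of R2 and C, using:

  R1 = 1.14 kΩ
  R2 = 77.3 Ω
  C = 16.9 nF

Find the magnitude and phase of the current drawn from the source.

Step 1 — Angular frequency: ω = 2π·f = 2π·415 = 2608 rad/s.
Step 2 — Component impedances:
  R1: Z = R = 1140 Ω
  R2: Z = R = 77.3 Ω
  C: Z = 1/(jωC) = -j/(ω·C) = 0 - j2.269e+04 Ω
Step 3 — Parallel branch: R2 || C = 1/(1/R2 + 1/C) = 77.3 - j0.2633 Ω.
Step 4 — Series with R1: Z_total = R1 + (R2 || C) = 1217 - j0.2633 Ω = 1217∠-0.0° Ω.
Step 5 — Source phasor: V = 7.93∠26.9° V = 7.072 + j3.588 V.
Step 6 — Ohm's law: I = V / Z_total = (7.072 + j3.588) / (1217 - j0.2633) = 0.005809 + j0.002949 A.
Step 7 — Convert to polar: |I| = 0.006514 A, ∠I = 26.9°.

I = 0.006514∠26.9° A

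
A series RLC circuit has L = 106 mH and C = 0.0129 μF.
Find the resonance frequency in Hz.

Step 1 — Resonance condition Im(Z)=0 gives ω₀ = 1/√(LC).
Step 2 — ω₀ = 1/√(0.106·1.29e-08) = 2.704e+04 rad/s.
Step 3 — f₀ = ω₀/(2π) = 4304 Hz.

f₀ = 4304 Hz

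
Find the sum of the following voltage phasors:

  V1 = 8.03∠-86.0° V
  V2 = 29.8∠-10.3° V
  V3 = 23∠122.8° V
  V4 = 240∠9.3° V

Step 1 — Convert each phasor to rectangular form:
  V1 = 8.03·(cos(-86.0°) + j·sin(-86.0°)) = 0.5601 - j8.01 V
  V2 = 29.8·(cos(-10.3°) + j·sin(-10.3°)) = 29.32 - j5.328 V
  V3 = 23·(cos(122.8°) + j·sin(122.8°)) = -12.46 + j19.33 V
  V4 = 240·(cos(9.3°) + j·sin(9.3°)) = 236.8 + j38.78 V
Step 2 — Sum components: V_total = 254.3 + j44.78 V.
Step 3 — Convert to polar: |V_total| = 258.2 V, ∠V_total = 10.0°.

V_total = 258.2∠10.0° V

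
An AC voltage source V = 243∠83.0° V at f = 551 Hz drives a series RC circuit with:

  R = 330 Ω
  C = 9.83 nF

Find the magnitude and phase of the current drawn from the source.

Step 1 — Angular frequency: ω = 2π·f = 2π·551 = 3462 rad/s.
Step 2 — Component impedances:
  R: Z = R = 330 Ω
  C: Z = 1/(jωC) = -j/(ω·C) = 0 - j2.938e+04 Ω
Step 3 — Series combination: Z_total = R + C = 330 - j2.938e+04 Ω = 2.939e+04∠-89.4° Ω.
Step 4 — Source phasor: V = 243∠83.0° V = 29.61 + j241.2 V.
Step 5 — Ohm's law: I = V / Z_total = (29.61 + j241.2) / (330 - j2.938e+04) = -0.008196 + j0.0011 A.
Step 6 — Convert to polar: |I| = 0.008269 A, ∠I = 172.4°.

I = 0.008269∠172.4° A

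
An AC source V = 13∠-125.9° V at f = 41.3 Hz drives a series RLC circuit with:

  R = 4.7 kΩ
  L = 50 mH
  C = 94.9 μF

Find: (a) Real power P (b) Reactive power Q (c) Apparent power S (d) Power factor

Step 1 — Angular frequency: ω = 2π·f = 2π·41.3 = 259.5 rad/s.
Step 2 — Component impedances:
  R: Z = R = 4700 Ω
  L: Z = jωL = j·259.5·0.05 = 0 + j12.97 Ω
  C: Z = 1/(jωC) = -j/(ω·C) = 0 - j40.61 Ω
Step 3 — Series combination: Z_total = R + L + C = 4700 - j27.63 Ω = 4700∠-0.3° Ω.
Step 4 — Source phasor: V = 13∠-125.9° V = -7.623 - j10.53 V.
Step 5 — Current: I = V / Z = -0.001609 - j0.00225 A = 0.002766∠-125.6° A.
Step 6 — Complex power: S = V·I* = 0.03596 - j0.0002114 VA.
Step 7 — Real power: P = Re(S) = 0.03596 W.
Step 8 — Reactive power: Q = Im(S) = -0.0002114 VAR.
Step 9 — Apparent power: |S| = 0.03596 VA.
Step 10 — Power factor: PF = P/|S| = 1 (leading).

(a) P = 0.03596 W  (b) Q = -0.0002114 VAR  (c) S = 0.03596 VA  (d) PF = 1 (leading)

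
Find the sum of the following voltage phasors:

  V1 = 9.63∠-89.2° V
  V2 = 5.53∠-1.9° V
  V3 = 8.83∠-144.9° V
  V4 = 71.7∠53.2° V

Step 1 — Convert each phasor to rectangular form:
  V1 = 9.63·(cos(-89.2°) + j·sin(-89.2°)) = 0.1345 - j9.629 V
  V2 = 5.53·(cos(-1.9°) + j·sin(-1.9°)) = 5.527 - j0.1833 V
  V3 = 8.83·(cos(-144.9°) + j·sin(-144.9°)) = -7.224 - j5.077 V
  V4 = 71.7·(cos(53.2°) + j·sin(53.2°)) = 42.95 + j57.41 V
Step 2 — Sum components: V_total = 41.39 + j42.52 V.
Step 3 — Convert to polar: |V_total| = 59.34 V, ∠V_total = 45.8°.

V_total = 59.34∠45.8° V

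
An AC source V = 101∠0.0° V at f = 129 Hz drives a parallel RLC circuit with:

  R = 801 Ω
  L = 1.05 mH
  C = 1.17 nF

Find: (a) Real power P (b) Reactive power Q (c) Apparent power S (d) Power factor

Step 1 — Angular frequency: ω = 2π·f = 2π·129 = 810.5 rad/s.
Step 2 — Component impedances:
  R: Z = R = 801 Ω
  L: Z = jωL = j·810.5·0.00105 = 0 + j0.8511 Ω
  C: Z = 1/(jωC) = -j/(ω·C) = 0 - j1.054e+06 Ω
Step 3 — Parallel combination: 1/Z_total = 1/R + 1/L + 1/C; Z_total = 0.0009042 + j0.8511 Ω = 0.8511∠89.9° Ω.
Step 4 — Source phasor: V = 101∠0.0° V = 101 V.
Step 5 — Current: I = V / Z = 0.1261 - j118.7 A = 118.7∠-89.9° A.
Step 6 — Complex power: S = V·I* = 12.74 + j1.199e+04 VA.
Step 7 — Real power: P = Re(S) = 12.74 W.
Step 8 — Reactive power: Q = Im(S) = 1.199e+04 VAR.
Step 9 — Apparent power: |S| = 1.199e+04 VA.
Step 10 — Power factor: PF = P/|S| = 0.001062 (lagging).

(a) P = 12.74 W  (b) Q = 1.199e+04 VAR  (c) S = 1.199e+04 VA  (d) PF = 0.001062 (lagging)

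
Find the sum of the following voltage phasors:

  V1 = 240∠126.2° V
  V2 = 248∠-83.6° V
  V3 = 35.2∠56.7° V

Step 1 — Convert each phasor to rectangular form:
  V1 = 240·(cos(126.2°) + j·sin(126.2°)) = -141.7 + j193.7 V
  V2 = 248·(cos(-83.6°) + j·sin(-83.6°)) = 27.64 - j246.5 V
  V3 = 35.2·(cos(56.7°) + j·sin(56.7°)) = 19.33 + j29.42 V
Step 2 — Sum components: V_total = -94.78 - j23.36 V.
Step 3 — Convert to polar: |V_total| = 97.61 V, ∠V_total = -166.2°.

V_total = 97.61∠-166.2° V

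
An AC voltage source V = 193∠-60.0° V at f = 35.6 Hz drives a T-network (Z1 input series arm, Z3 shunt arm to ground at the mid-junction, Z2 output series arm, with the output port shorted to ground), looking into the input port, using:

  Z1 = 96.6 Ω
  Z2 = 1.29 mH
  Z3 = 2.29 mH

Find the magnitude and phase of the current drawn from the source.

Step 1 — Angular frequency: ω = 2π·f = 2π·35.6 = 223.7 rad/s.
Step 2 — Component impedances:
  Z1: Z = R = 96.6 Ω
  Z2: Z = jωL = j·223.7·0.00129 = 0 + j0.2885 Ω
  Z3: Z = jωL = j·223.7·0.00229 = 0 + j0.5122 Ω
Step 3 — With the output port shorted to ground, the output series arm Z2 runs from the junction to ground; the shunt arm Z3 also runs from the junction to ground. They appear in parallel: Z3 || Z2 = 0 + j0.1846 Ω.
Step 4 — Series with input arm Z1: Z_in = Z1 + (Z3 || Z2) = 96.6 + j0.1846 Ω = 96.6∠0.1° Ω.
Step 5 — Source phasor: V = 193∠-60.0° V = 96.5 - j167.1 V.
Step 6 — Ohm's law: I = V / Z_total = (96.5 - j167.1) / (96.6 + j0.1846) = 0.9957 - j1.732 A.
Step 7 — Convert to polar: |I| = 1.998 A, ∠I = -60.1°.

I = 1.998∠-60.1° A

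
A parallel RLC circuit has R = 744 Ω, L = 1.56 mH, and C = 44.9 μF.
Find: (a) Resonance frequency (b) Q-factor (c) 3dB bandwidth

Step 1 — Resonance: ω₀ = 1/√(LC) = 1/√(0.00156·4.49e-05) = 3778 rad/s.
Step 2 — f₀ = ω₀/(2π) = 601.4 Hz.
Step 3 — Parallel Q: Q = R/(ω₀L) = 744/(3778·0.00156) = 126.2.
Step 4 — Bandwidth: Δω = ω₀/Q = 29.94 rad/s; BW = Δω/(2π) = 4.764 Hz.

(a) f₀ = 601.4 Hz  (b) Q = 126.2  (c) BW = 4.764 Hz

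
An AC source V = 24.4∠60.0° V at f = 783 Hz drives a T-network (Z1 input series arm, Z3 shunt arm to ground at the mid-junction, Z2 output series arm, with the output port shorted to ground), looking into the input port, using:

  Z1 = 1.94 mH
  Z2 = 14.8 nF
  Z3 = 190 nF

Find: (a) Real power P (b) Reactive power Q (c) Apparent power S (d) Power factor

Step 1 — Angular frequency: ω = 2π·f = 2π·783 = 4920 rad/s.
Step 2 — Component impedances:
  Z1: Z = jωL = j·4920·0.00194 = 0 + j9.544 Ω
  Z2: Z = 1/(jωC) = -j/(ω·C) = 0 - j1.373e+04 Ω
  Z3: Z = 1/(jωC) = -j/(ω·C) = 0 - j1070 Ω
Step 3 — With the output port shorted to ground, the output series arm Z2 runs from the junction to ground; the shunt arm Z3 also runs from the junction to ground. They appear in parallel: Z3 || Z2 = 0 - j992.5 Ω.
Step 4 — Series with input arm Z1: Z_in = Z1 + (Z3 || Z2) = 0 - j983 Ω = 983∠-90.0° Ω.
Step 5 — Source phasor: V = 24.4∠60.0° V = 12.2 + j21.13 V.
Step 6 — Current: I = V / Z = -0.0215 + j0.01241 A = 0.02482∠150.0° A.
Step 7 — Complex power: S = V·I* = 0 - j0.6057 VA.
Step 8 — Real power: P = Re(S) = 0 W.
Step 9 — Reactive power: Q = Im(S) = -0.6057 VAR.
Step 10 — Apparent power: |S| = 0.6057 VA.
Step 11 — Power factor: PF = P/|S| = 0 (leading).

(a) P = 0 W  (b) Q = -0.6057 VAR  (c) S = 0.6057 VA  (d) PF = 0 (leading)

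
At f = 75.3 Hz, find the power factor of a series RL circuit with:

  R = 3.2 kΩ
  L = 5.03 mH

Step 1 — Angular frequency: ω = 2π·f = 2π·75.3 = 473.1 rad/s.
Step 2 — Component impedances:
  R: Z = R = 3200 Ω
  L: Z = jωL = j·473.1·0.00503 = 0 + j2.38 Ω
Step 3 — Series combination: Z_total = R + L = 3200 + j2.38 Ω = 3200∠0.0° Ω.
Step 4 — Power factor: PF = cos(φ) = Re(Z)/|Z| = 3200/3200 = 1.
Step 5 — Type: Im(Z) = 2.38 ⇒ lagging (phase φ = 0.0°).

PF = 1 (lagging, φ = 0.0°)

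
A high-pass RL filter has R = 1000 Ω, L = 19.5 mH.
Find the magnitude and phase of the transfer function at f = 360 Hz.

Step 1 — Angular frequency: ω = 2π·360 = 2262 rad/s.
Step 2 — Transfer function: H(jω) = jωL/(R + jωL).
Step 3 — Numerator jωL = j·44.11; denominator R + jωL = 1000 + j44.11.
Step 4 — H = 0.001942 + j0.04402.
Step 5 — Magnitude: |H| = 0.04407 (-27.1 dB); phase: φ = 87.5°.

|H| = 0.04407 (-27.1 dB), φ = 87.5°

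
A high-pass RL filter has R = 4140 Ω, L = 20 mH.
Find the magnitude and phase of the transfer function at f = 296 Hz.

Step 1 — Angular frequency: ω = 2π·296 = 1860 rad/s.
Step 2 — Transfer function: H(jω) = jωL/(R + jωL).
Step 3 — Numerator jωL = j·37.2; denominator R + jωL = 4140 + j37.2.
Step 4 — H = 8.072e-05 + j0.008984.
Step 5 — Magnitude: |H| = 0.008984 (-40.9 dB); phase: φ = 89.5°.

|H| = 0.008984 (-40.9 dB), φ = 89.5°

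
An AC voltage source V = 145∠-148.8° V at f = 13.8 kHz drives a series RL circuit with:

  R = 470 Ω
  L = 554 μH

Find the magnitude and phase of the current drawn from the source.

Step 1 — Angular frequency: ω = 2π·f = 2π·1.38e+04 = 8.671e+04 rad/s.
Step 2 — Component impedances:
  R: Z = R = 470 Ω
  L: Z = jωL = j·8.671e+04·0.000554 = 0 + j48.04 Ω
Step 3 — Series combination: Z_total = R + L = 470 + j48.04 Ω = 472.4∠5.8° Ω.
Step 4 — Source phasor: V = 145∠-148.8° V = -124 - j75.11 V.
Step 5 — Ohm's law: I = V / Z_total = (-124 - j75.11) / (470 + j48.04) = -0.2773 - j0.1315 A.
Step 6 — Convert to polar: |I| = 0.3069 A, ∠I = -154.6°.

I = 0.3069∠-154.6° A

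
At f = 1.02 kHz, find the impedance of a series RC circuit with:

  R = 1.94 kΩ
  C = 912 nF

Step 1 — Angular frequency: ω = 2π·f = 2π·1020 = 6409 rad/s.
Step 2 — Component impedances:
  R: Z = R = 1940 Ω
  C: Z = 1/(jωC) = -j/(ω·C) = 0 - j171.1 Ω
Step 3 — Series combination: Z_total = R + C = 1940 - j171.1 Ω = 1948∠-5.0° Ω.

Z = 1940 - j171.1 Ω = 1948∠-5.0° Ω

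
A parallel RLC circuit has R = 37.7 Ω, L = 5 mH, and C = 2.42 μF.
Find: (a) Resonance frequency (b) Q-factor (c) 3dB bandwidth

Step 1 — Resonance: ω₀ = 1/√(LC) = 1/√(0.005·2.42e-06) = 9091 rad/s.
Step 2 — f₀ = ω₀/(2π) = 1447 Hz.
Step 3 — Parallel Q: Q = R/(ω₀L) = 37.7/(9091·0.005) = 0.8294.
Step 4 — Bandwidth: Δω = ω₀/Q = 1.096e+04 rad/s; BW = Δω/(2π) = 1744 Hz.

(a) f₀ = 1447 Hz  (b) Q = 0.8294  (c) BW = 1744 Hz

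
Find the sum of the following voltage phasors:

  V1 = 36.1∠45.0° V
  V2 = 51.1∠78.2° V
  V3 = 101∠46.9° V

Step 1 — Convert each phasor to rectangular form:
  V1 = 36.1·(cos(45.0°) + j·sin(45.0°)) = 25.53 + j25.53 V
  V2 = 51.1·(cos(78.2°) + j·sin(78.2°)) = 10.45 + j50.02 V
  V3 = 101·(cos(46.9°) + j·sin(46.9°)) = 69.01 + j73.75 V
Step 2 — Sum components: V_total = 105 + j149.3 V.
Step 3 — Convert to polar: |V_total| = 182.5 V, ∠V_total = 54.9°.

V_total = 182.5∠54.9° V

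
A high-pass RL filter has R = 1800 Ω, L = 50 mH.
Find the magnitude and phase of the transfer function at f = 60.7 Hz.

Step 1 — Angular frequency: ω = 2π·60.7 = 381.4 rad/s.
Step 2 — Transfer function: H(jω) = jωL/(R + jωL).
Step 3 — Numerator jωL = j·19.07; denominator R + jωL = 1800 + j19.07.
Step 4 — H = 0.0001122 + j0.01059.
Step 5 — Magnitude: |H| = 0.01059 (-39.5 dB); phase: φ = 89.4°.

|H| = 0.01059 (-39.5 dB), φ = 89.4°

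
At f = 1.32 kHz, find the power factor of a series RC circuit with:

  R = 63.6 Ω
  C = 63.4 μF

Step 1 — Angular frequency: ω = 2π·f = 2π·1320 = 8294 rad/s.
Step 2 — Component impedances:
  R: Z = R = 63.6 Ω
  C: Z = 1/(jωC) = -j/(ω·C) = 0 - j1.902 Ω
Step 3 — Series combination: Z_total = R + C = 63.6 - j1.902 Ω = 63.63∠-1.7° Ω.
Step 4 — Power factor: PF = cos(φ) = Re(Z)/|Z| = 63.6/63.628 = 0.9996.
Step 5 — Type: Im(Z) = -1.902 ⇒ leading (phase φ = -1.7°).

PF = 0.9996 (leading, φ = -1.7°)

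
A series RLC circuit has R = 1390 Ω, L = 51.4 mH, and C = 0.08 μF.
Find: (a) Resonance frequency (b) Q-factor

Step 1 — Resonance condition Im(Z)=0 gives ω₀ = 1/√(LC).
Step 2 — ω₀ = 1/√(0.0514·8e-08) = 1.559e+04 rad/s.
Step 3 — f₀ = ω₀/(2π) = 2482 Hz.
Step 4 — Series Q: Q = ω₀L/R = 1.559e+04·0.0514/1390 = 0.5767.

(a) f₀ = 2482 Hz  (b) Q = 0.5767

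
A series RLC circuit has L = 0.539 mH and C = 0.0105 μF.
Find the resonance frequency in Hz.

Step 1 — Resonance condition Im(Z)=0 gives ω₀ = 1/√(LC).
Step 2 — ω₀ = 1/√(0.000539·1.05e-08) = 4.203e+05 rad/s.
Step 3 — f₀ = ω₀/(2π) = 6.69e+04 Hz.

f₀ = 6.69e+04 Hz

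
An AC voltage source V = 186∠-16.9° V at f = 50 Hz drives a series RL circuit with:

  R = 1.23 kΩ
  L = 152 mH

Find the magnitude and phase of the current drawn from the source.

Step 1 — Angular frequency: ω = 2π·f = 2π·50 = 314.2 rad/s.
Step 2 — Component impedances:
  R: Z = R = 1230 Ω
  L: Z = jωL = j·314.2·0.152 = 0 + j47.75 Ω
Step 3 — Series combination: Z_total = R + L = 1230 + j47.75 Ω = 1231∠2.2° Ω.
Step 4 — Source phasor: V = 186∠-16.9° V = 178 - j54.07 V.
Step 5 — Ohm's law: I = V / Z_total = (178 - j54.07) / (1230 + j47.75) = 0.1428 - j0.0495 A.
Step 6 — Convert to polar: |I| = 0.1511 A, ∠I = -19.1°.

I = 0.1511∠-19.1° A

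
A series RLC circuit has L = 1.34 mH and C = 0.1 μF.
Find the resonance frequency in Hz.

Step 1 — Resonance condition Im(Z)=0 gives ω₀ = 1/√(LC).
Step 2 — ω₀ = 1/√(0.00134·1e-07) = 8.639e+04 rad/s.
Step 3 — f₀ = ω₀/(2π) = 1.375e+04 Hz.

f₀ = 1.375e+04 Hz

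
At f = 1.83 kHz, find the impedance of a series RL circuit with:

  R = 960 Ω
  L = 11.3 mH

Step 1 — Angular frequency: ω = 2π·f = 2π·1830 = 1.15e+04 rad/s.
Step 2 — Component impedances:
  R: Z = R = 960 Ω
  L: Z = jωL = j·1.15e+04·0.0113 = 0 + j129.9 Ω
Step 3 — Series combination: Z_total = R + L = 960 + j129.9 Ω = 968.8∠7.7° Ω.

Z = 960 + j129.9 Ω = 968.8∠7.7° Ω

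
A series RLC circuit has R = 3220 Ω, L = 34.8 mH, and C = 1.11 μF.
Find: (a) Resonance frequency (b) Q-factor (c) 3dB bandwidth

Step 1 — Resonance condition Im(Z)=0 gives ω₀ = 1/√(LC).
Step 2 — ω₀ = 1/√(0.0348·1.11e-06) = 5088 rad/s.
Step 3 — f₀ = ω₀/(2π) = 809.8 Hz.
Step 4 — Series Q: Q = ω₀L/R = 5088·0.0348/3220 = 0.05499.
Step 5 — 3dB bandwidth: Δω = ω₀/Q = 9.253e+04 rad/s; BW = Δω/(2π) = 1.473e+04 Hz.

(a) f₀ = 809.8 Hz  (b) Q = 0.05499  (c) BW = 1.473e+04 Hz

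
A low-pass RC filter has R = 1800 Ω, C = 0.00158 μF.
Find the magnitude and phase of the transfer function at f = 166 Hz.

Step 1 — Angular frequency: ω = 2π·166 = 1043 rad/s.
Step 2 — Transfer function: H(jω) = 1/(1 + jωRC).
Step 3 — Denominator: 1 + jωRC = 1 + j·1043·1800·1.58e-09 = 1 + j0.002966.
Step 4 — H = 1 - j0.002966.
Step 5 — Magnitude: |H| = 1 (-0.0 dB); phase: φ = -0.2°.

|H| = 1 (-0.0 dB), φ = -0.2°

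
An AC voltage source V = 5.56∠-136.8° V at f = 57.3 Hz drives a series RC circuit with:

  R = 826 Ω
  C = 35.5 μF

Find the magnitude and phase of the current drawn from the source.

Step 1 — Angular frequency: ω = 2π·f = 2π·57.3 = 360 rad/s.
Step 2 — Component impedances:
  R: Z = R = 826 Ω
  C: Z = 1/(jωC) = -j/(ω·C) = 0 - j78.24 Ω
Step 3 — Series combination: Z_total = R + C = 826 - j78.24 Ω = 829.7∠-5.4° Ω.
Step 4 — Source phasor: V = 5.56∠-136.8° V = -4.053 - j3.806 V.
Step 5 — Ohm's law: I = V / Z_total = (-4.053 - j3.806) / (826 - j78.24) = -0.004431 - j0.005028 A.
Step 6 — Convert to polar: |I| = 0.006701 A, ∠I = -131.4°.

I = 0.006701∠-131.4° A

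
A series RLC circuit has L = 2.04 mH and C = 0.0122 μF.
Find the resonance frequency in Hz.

Step 1 — Resonance condition Im(Z)=0 gives ω₀ = 1/√(LC).
Step 2 — ω₀ = 1/√(0.00204·1.22e-08) = 2.004e+05 rad/s.
Step 3 — f₀ = ω₀/(2π) = 3.19e+04 Hz.

f₀ = 3.19e+04 Hz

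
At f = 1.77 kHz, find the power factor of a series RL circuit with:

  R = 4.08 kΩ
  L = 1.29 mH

Step 1 — Angular frequency: ω = 2π·f = 2π·1770 = 1.112e+04 rad/s.
Step 2 — Component impedances:
  R: Z = R = 4080 Ω
  L: Z = jωL = j·1.112e+04·0.00129 = 0 + j14.35 Ω
Step 3 — Series combination: Z_total = R + L = 4080 + j14.35 Ω = 4080∠0.2° Ω.
Step 4 — Power factor: PF = cos(φ) = Re(Z)/|Z| = 4080/4080 = 1.
Step 5 — Type: Im(Z) = 14.35 ⇒ lagging (phase φ = 0.2°).

PF = 1 (lagging, φ = 0.2°)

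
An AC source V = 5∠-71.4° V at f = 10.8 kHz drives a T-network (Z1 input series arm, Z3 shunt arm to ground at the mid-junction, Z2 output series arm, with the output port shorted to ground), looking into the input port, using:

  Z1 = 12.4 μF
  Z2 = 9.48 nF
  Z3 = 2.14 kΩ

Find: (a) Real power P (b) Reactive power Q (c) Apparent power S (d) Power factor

Step 1 — Angular frequency: ω = 2π·f = 2π·1.08e+04 = 6.786e+04 rad/s.
Step 2 — Component impedances:
  Z1: Z = 1/(jωC) = -j/(ω·C) = 0 - j1.188 Ω
  Z2: Z = 1/(jωC) = -j/(ω·C) = 0 - j1554 Ω
  Z3: Z = R = 2140 Ω
Step 3 — With the output port shorted to ground, the output series arm Z2 runs from the junction to ground; the shunt arm Z3 also runs from the junction to ground. They appear in parallel: Z3 || Z2 = 739.2 - j1018 Ω.
Step 4 — Series with input arm Z1: Z_in = Z1 + (Z3 || Z2) = 739.2 - j1019 Ω = 1259∠-54.0° Ω.
Step 5 — Source phasor: V = 5∠-71.4° V = 1.595 - j4.739 V.
Step 6 — Current: I = V / Z = 0.003791 - j0.001185 A = 0.003972∠-17.4° A.
Step 7 — Complex power: S = V·I* = 0.01166 - j0.01608 VA.
Step 8 — Real power: P = Re(S) = 0.01166 W.
Step 9 — Reactive power: Q = Im(S) = -0.01608 VAR.
Step 10 — Apparent power: |S| = 0.01986 VA.
Step 11 — Power factor: PF = P/|S| = 0.5873 (leading).

(a) P = 0.01166 W  (b) Q = -0.01608 VAR  (c) S = 0.01986 VA  (d) PF = 0.5873 (leading)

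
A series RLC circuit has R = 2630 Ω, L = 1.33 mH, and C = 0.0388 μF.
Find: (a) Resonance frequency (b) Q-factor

Step 1 — Resonance condition Im(Z)=0 gives ω₀ = 1/√(LC).
Step 2 — ω₀ = 1/√(0.00133·3.88e-08) = 1.392e+05 rad/s.
Step 3 — f₀ = ω₀/(2π) = 2.216e+04 Hz.
Step 4 — Series Q: Q = ω₀L/R = 1.392e+05·0.00133/2630 = 0.0704.

(a) f₀ = 2.216e+04 Hz  (b) Q = 0.0704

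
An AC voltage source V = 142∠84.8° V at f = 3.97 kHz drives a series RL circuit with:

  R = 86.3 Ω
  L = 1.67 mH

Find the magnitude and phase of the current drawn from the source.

Step 1 — Angular frequency: ω = 2π·f = 2π·3970 = 2.494e+04 rad/s.
Step 2 — Component impedances:
  R: Z = R = 86.3 Ω
  L: Z = jωL = j·2.494e+04·0.00167 = 0 + j41.66 Ω
Step 3 — Series combination: Z_total = R + L = 86.3 + j41.66 Ω = 95.83∠25.8° Ω.
Step 4 — Source phasor: V = 142∠84.8° V = 12.87 + j141.4 V.
Step 5 — Ohm's law: I = V / Z_total = (12.87 + j141.4) / (86.3 + j41.66) = 0.7625 + j1.271 A.
Step 6 — Convert to polar: |I| = 1.482 A, ∠I = 59.0°.

I = 1.482∠59.0° A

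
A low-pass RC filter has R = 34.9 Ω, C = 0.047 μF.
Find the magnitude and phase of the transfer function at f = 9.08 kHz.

Step 1 — Angular frequency: ω = 2π·9080 = 5.705e+04 rad/s.
Step 2 — Transfer function: H(jω) = 1/(1 + jωRC).
Step 3 — Denominator: 1 + jωRC = 1 + j·5.705e+04·34.9·4.7e-08 = 1 + j0.09358.
Step 4 — H = 0.9913 - j0.09277.
Step 5 — Magnitude: |H| = 0.9956 (-0.0 dB); phase: φ = -5.3°.

|H| = 0.9956 (-0.0 dB), φ = -5.3°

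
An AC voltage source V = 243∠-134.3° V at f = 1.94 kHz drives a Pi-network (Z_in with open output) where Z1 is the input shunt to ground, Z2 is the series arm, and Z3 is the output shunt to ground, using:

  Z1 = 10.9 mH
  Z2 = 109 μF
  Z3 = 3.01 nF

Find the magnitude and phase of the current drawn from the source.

Step 1 — Angular frequency: ω = 2π·f = 2π·1940 = 1.219e+04 rad/s.
Step 2 — Component impedances:
  Z1: Z = jωL = j·1.219e+04·0.0109 = 0 + j132.9 Ω
  Z2: Z = 1/(jωC) = -j/(ω·C) = 0 - j0.7526 Ω
  Z3: Z = 1/(jωC) = -j/(ω·C) = 0 - j2.726e+04 Ω
Step 3 — With open output, the series arm Z2 and the output shunt Z3 appear in series to ground: Z2 + Z3 = 0 - j2.726e+04 Ω.
Step 4 — Parallel with input shunt Z1: Z_in = Z1 || (Z2 + Z3) = 0 + j133.5 Ω = 133.5∠90.0° Ω.
Step 5 — Source phasor: V = 243∠-134.3° V = -169.7 - j173.9 V.
Step 6 — Ohm's law: I = V / Z_total = (-169.7 - j173.9) / (0 + j133.5) = -1.303 + j1.271 A.
Step 7 — Convert to polar: |I| = 1.82 A, ∠I = 135.7°.

I = 1.82∠135.7° A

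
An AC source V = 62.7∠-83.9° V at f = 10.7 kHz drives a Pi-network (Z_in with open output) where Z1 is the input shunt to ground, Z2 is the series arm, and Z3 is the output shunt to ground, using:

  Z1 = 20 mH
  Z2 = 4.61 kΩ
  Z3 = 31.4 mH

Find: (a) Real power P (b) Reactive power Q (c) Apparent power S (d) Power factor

Step 1 — Angular frequency: ω = 2π·f = 2π·1.07e+04 = 6.723e+04 rad/s.
Step 2 — Component impedances:
  Z1: Z = jωL = j·6.723e+04·0.02 = 0 + j1345 Ω
  Z2: Z = R = 4610 Ω
  Z3: Z = jωL = j·6.723e+04·0.0314 = 0 + j2111 Ω
Step 3 — With open output, the series arm Z2 and the output shunt Z3 appear in series to ground: Z2 + Z3 = 4610 + j2111 Ω.
Step 4 — Parallel with input shunt Z1: Z_in = Z1 || (Z2 + Z3) = 251.1 + j1156 Ω = 1183∠77.7° Ω.
Step 5 — Source phasor: V = 62.7∠-83.9° V = 6.663 - j62.34 V.
Step 6 — Current: I = V / Z = -0.05029 - j0.01668 A = 0.05299∠-161.6° A.
Step 7 — Complex power: S = V·I* = 0.705 + j3.247 VA.
Step 8 — Real power: P = Re(S) = 0.705 W.
Step 9 — Reactive power: Q = Im(S) = 3.247 VAR.
Step 10 — Apparent power: |S| = 3.322 VA.
Step 11 — Power factor: PF = P/|S| = 0.2122 (lagging).

(a) P = 0.705 W  (b) Q = 3.247 VAR  (c) S = 3.322 VA  (d) PF = 0.2122 (lagging)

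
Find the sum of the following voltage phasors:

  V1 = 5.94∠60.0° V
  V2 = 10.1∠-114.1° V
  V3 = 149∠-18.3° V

Step 1 — Convert each phasor to rectangular form:
  V1 = 5.94·(cos(60.0°) + j·sin(60.0°)) = 2.97 + j5.144 V
  V2 = 10.1·(cos(-114.1°) + j·sin(-114.1°)) = -4.124 - j9.22 V
  V3 = 149·(cos(-18.3°) + j·sin(-18.3°)) = 141.5 - j46.78 V
Step 2 — Sum components: V_total = 140.3 - j50.86 V.
Step 3 — Convert to polar: |V_total| = 149.2 V, ∠V_total = -19.9°.

V_total = 149.2∠-19.9° V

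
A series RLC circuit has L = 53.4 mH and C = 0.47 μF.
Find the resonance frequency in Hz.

Step 1 — Resonance condition Im(Z)=0 gives ω₀ = 1/√(LC).
Step 2 — ω₀ = 1/√(0.0534·4.7e-07) = 6312 rad/s.
Step 3 — f₀ = ω₀/(2π) = 1005 Hz.

f₀ = 1005 Hz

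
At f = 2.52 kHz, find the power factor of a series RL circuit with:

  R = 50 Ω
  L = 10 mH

Step 1 — Angular frequency: ω = 2π·f = 2π·2520 = 1.583e+04 rad/s.
Step 2 — Component impedances:
  R: Z = R = 50 Ω
  L: Z = jωL = j·1.583e+04·0.01 = 0 + j158.3 Ω
Step 3 — Series combination: Z_total = R + L = 50 + j158.3 Ω = 166∠72.5° Ω.
Step 4 — Power factor: PF = cos(φ) = Re(Z)/|Z| = 50/166.04 = 0.3011.
Step 5 — Type: Im(Z) = 158.3 ⇒ lagging (phase φ = 72.5°).

PF = 0.3011 (lagging, φ = 72.5°)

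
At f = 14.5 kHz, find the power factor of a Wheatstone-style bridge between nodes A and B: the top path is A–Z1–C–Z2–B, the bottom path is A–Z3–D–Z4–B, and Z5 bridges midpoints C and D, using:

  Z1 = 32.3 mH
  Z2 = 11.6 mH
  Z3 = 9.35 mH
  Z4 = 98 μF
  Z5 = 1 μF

Step 1 — Angular frequency: ω = 2π·f = 2π·1.45e+04 = 9.111e+04 rad/s.
Step 2 — Component impedances:
  Z1: Z = jωL = j·9.111e+04·0.0323 = 0 + j2943 Ω
  Z2: Z = jωL = j·9.111e+04·0.0116 = 0 + j1057 Ω
  Z3: Z = jωL = j·9.111e+04·0.00935 = 0 + j851.8 Ω
  Z4: Z = 1/(jωC) = -j/(ω·C) = 0 - j0.112 Ω
  Z5: Z = 1/(jωC) = -j/(ω·C) = 0 - j10.98 Ω
Step 3 — Bridge requires nodal analysis (the Z5 bridge couples midpoints C and D, so the two paths cannot be reduced to a simple series/parallel combination). Setting node B to ground and injecting 1 A at node A, the 3-node admittance system at A, C, D solves to V_A = Z_AB = 0 + j659.9 Ω = 659.9∠90.0° Ω.
Step 4 — Power factor: PF = cos(φ) = Re(Z)/|Z| = 0/659.9 = 0.
Step 5 — Type: Im(Z) = 659.9 ⇒ lagging (phase φ = 90.0°).

PF = 0 (lagging, φ = 90.0°)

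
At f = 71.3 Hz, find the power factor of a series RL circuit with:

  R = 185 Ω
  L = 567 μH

Step 1 — Angular frequency: ω = 2π·f = 2π·71.3 = 448 rad/s.
Step 2 — Component impedances:
  R: Z = R = 185 Ω
  L: Z = jωL = j·448·0.000567 = 0 + j0.254 Ω
Step 3 — Series combination: Z_total = R + L = 185 + j0.254 Ω = 185∠0.1° Ω.
Step 4 — Power factor: PF = cos(φ) = Re(Z)/|Z| = 185/185 = 1.
Step 5 — Type: Im(Z) = 0.254 ⇒ lagging (phase φ = 0.1°).

PF = 1 (lagging, φ = 0.1°)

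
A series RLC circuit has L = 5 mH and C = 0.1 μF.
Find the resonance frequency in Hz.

Step 1 — Resonance condition Im(Z)=0 gives ω₀ = 1/√(LC).
Step 2 — ω₀ = 1/√(0.005·1e-07) = 4.472e+04 rad/s.
Step 3 — f₀ = ω₀/(2π) = 7118 Hz.

f₀ = 7118 Hz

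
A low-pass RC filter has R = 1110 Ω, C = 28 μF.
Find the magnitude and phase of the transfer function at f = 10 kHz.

Step 1 — Angular frequency: ω = 2π·1e+04 = 6.283e+04 rad/s.
Step 2 — Transfer function: H(jω) = 1/(1 + jωRC).
Step 3 — Denominator: 1 + jωRC = 1 + j·6.283e+04·1110·2.8e-05 = 1 + j1953.
Step 4 — H = 2.622e-07 - j0.0005121.
Step 5 — Magnitude: |H| = 0.0005121 (-65.8 dB); phase: φ = -90.0°.

|H| = 0.0005121 (-65.8 dB), φ = -90.0°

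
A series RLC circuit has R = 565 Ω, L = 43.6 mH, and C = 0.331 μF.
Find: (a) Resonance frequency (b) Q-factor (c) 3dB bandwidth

Step 1 — Resonance: ω₀ = 1/√(LC) = 1/√(0.0436·3.31e-07) = 8324 rad/s.
Step 2 — f₀ = ω₀/(2π) = 1325 Hz.
Step 3 — Series Q: Q = ω₀L/R = 8324·0.0436/565 = 0.6424.
Step 4 — Bandwidth: Δω = ω₀/Q = 1.296e+04 rad/s; BW = Δω/(2π) = 2062 Hz.

(a) f₀ = 1325 Hz  (b) Q = 0.6424  (c) BW = 2062 Hz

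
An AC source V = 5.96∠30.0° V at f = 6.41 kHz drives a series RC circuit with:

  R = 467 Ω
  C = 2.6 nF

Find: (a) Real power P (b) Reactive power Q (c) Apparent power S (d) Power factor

Step 1 — Angular frequency: ω = 2π·f = 2π·6410 = 4.028e+04 rad/s.
Step 2 — Component impedances:
  R: Z = R = 467 Ω
  C: Z = 1/(jωC) = -j/(ω·C) = 0 - j9550 Ω
Step 3 — Series combination: Z_total = R + C = 467 - j9550 Ω = 9561∠-87.2° Ω.
Step 4 — Source phasor: V = 5.96∠30.0° V = 5.162 + j2.98 V.
Step 5 — Current: I = V / Z = -0.0002849 + j0.0005544 A = 0.0006234∠117.2° A.
Step 6 — Complex power: S = V·I* = 0.0001815 - j0.003711 VA.
Step 7 — Real power: P = Re(S) = 0.0001815 W.
Step 8 — Reactive power: Q = Im(S) = -0.003711 VAR.
Step 9 — Apparent power: |S| = 0.003715 VA.
Step 10 — Power factor: PF = P/|S| = 0.04884 (leading).

(a) P = 0.0001815 W  (b) Q = -0.003711 VAR  (c) S = 0.003715 VA  (d) PF = 0.04884 (leading)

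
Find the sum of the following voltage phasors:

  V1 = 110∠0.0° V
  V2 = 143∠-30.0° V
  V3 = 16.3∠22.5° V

Step 1 — Convert each phasor to rectangular form:
  V1 = 110·(cos(0.0°) + j·sin(0.0°)) = 110 V
  V2 = 143·(cos(-30.0°) + j·sin(-30.0°)) = 123.8 - j71.5 V
  V3 = 16.3·(cos(22.5°) + j·sin(22.5°)) = 15.06 + j6.238 V
Step 2 — Sum components: V_total = 248.9 - j65.26 V.
Step 3 — Convert to polar: |V_total| = 257.3 V, ∠V_total = -14.7°.

V_total = 257.3∠-14.7° V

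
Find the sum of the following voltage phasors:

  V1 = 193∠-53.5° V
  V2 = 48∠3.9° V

Step 1 — Convert each phasor to rectangular form:
  V1 = 193·(cos(-53.5°) + j·sin(-53.5°)) = 114.8 - j155.1 V
  V2 = 48·(cos(3.9°) + j·sin(3.9°)) = 47.89 + j3.265 V
Step 2 — Sum components: V_total = 162.7 - j151.9 V.
Step 3 — Convert to polar: |V_total| = 222.6 V, ∠V_total = -43.0°.

V_total = 222.6∠-43.0° V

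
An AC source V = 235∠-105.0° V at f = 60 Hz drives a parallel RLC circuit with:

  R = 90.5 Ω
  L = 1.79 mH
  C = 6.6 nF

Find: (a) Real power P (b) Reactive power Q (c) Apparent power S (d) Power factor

Step 1 — Angular frequency: ω = 2π·f = 2π·60 = 377 rad/s.
Step 2 — Component impedances:
  R: Z = R = 90.5 Ω
  L: Z = jωL = j·377·0.00179 = 0 + j0.6748 Ω
  C: Z = 1/(jωC) = -j/(ω·C) = 0 - j4.019e+05 Ω
Step 3 — Parallel combination: 1/Z_total = 1/R + 1/L + 1/C; Z_total = 0.005031 + j0.6748 Ω = 0.6748∠89.6° Ω.
Step 4 — Source phasor: V = 235∠-105.0° V = -60.82 - j227 V.
Step 5 — Current: I = V / Z = -337 + j87.62 A = 348.3∠165.4° A.
Step 6 — Complex power: S = V·I* = 610.2 + j8.184e+04 VA.
Step 7 — Real power: P = Re(S) = 610.2 W.
Step 8 — Reactive power: Q = Im(S) = 8.184e+04 VAR.
Step 9 — Apparent power: |S| = 8.184e+04 VA.
Step 10 — Power factor: PF = P/|S| = 0.007456 (lagging).

(a) P = 610.2 W  (b) Q = 8.184e+04 VAR  (c) S = 8.184e+04 VA  (d) PF = 0.007456 (lagging)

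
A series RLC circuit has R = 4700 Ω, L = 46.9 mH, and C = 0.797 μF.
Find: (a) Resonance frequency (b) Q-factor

Step 1 — Resonance condition Im(Z)=0 gives ω₀ = 1/√(LC).
Step 2 — ω₀ = 1/√(0.0469·7.97e-07) = 5172 rad/s.
Step 3 — f₀ = ω₀/(2π) = 823.2 Hz.
Step 4 — Series Q: Q = ω₀L/R = 5172·0.0469/4700 = 0.05161.

(a) f₀ = 823.2 Hz  (b) Q = 0.05161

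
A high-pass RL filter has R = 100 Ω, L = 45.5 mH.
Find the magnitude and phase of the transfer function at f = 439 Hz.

Step 1 — Angular frequency: ω = 2π·439 = 2758 rad/s.
Step 2 — Transfer function: H(jω) = jωL/(R + jωL).
Step 3 — Numerator jωL = j·125.5; denominator R + jωL = 100 + j125.5.
Step 4 — H = 0.6117 + j0.4874.
Step 5 — Magnitude: |H| = 0.7821 (-2.1 dB); phase: φ = 38.5°.

|H| = 0.7821 (-2.1 dB), φ = 38.5°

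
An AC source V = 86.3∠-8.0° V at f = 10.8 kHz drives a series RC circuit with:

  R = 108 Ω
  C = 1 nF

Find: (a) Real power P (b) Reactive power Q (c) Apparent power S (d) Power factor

Step 1 — Angular frequency: ω = 2π·f = 2π·1.08e+04 = 6.786e+04 rad/s.
Step 2 — Component impedances:
  R: Z = R = 108 Ω
  C: Z = 1/(jωC) = -j/(ω·C) = 0 - j1.474e+04 Ω
Step 3 — Series combination: Z_total = R + C = 108 - j1.474e+04 Ω = 1.474e+04∠-89.6° Ω.
Step 4 — Source phasor: V = 86.3∠-8.0° V = 85.46 - j12.01 V.
Step 5 — Current: I = V / Z = 0.0008575 + j0.005793 A = 0.005856∠81.6° A.
Step 6 — Complex power: S = V·I* = 0.003704 - j0.5054 VA.
Step 7 — Real power: P = Re(S) = 0.003704 W.
Step 8 — Reactive power: Q = Im(S) = -0.5054 VAR.
Step 9 — Apparent power: |S| = 0.5054 VA.
Step 10 — Power factor: PF = P/|S| = 0.007329 (leading).

(a) P = 0.003704 W  (b) Q = -0.5054 VAR  (c) S = 0.5054 VA  (d) PF = 0.007329 (leading)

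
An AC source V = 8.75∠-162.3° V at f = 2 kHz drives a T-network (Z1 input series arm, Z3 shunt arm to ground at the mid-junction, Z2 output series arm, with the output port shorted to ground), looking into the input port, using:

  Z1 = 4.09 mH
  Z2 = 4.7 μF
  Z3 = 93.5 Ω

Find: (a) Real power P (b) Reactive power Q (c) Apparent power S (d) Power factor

Step 1 — Angular frequency: ω = 2π·f = 2π·2000 = 1.257e+04 rad/s.
Step 2 — Component impedances:
  Z1: Z = jωL = j·1.257e+04·0.00409 = 0 + j51.4 Ω
  Z2: Z = 1/(jωC) = -j/(ω·C) = 0 - j16.93 Ω
  Z3: Z = R = 93.5 Ω
Step 3 — With the output port shorted to ground, the output series arm Z2 runs from the junction to ground; the shunt arm Z3 also runs from the junction to ground. They appear in parallel: Z3 || Z2 = 2.969 - j16.39 Ω.
Step 4 — Series with input arm Z1: Z_in = Z1 + (Z3 || Z2) = 2.969 + j35 Ω = 35.13∠85.2° Ω.
Step 5 — Source phasor: V = 8.75∠-162.3° V = -8.336 - j2.66 V.
Step 6 — Current: I = V / Z = -0.09551 + j0.23 A = 0.2491∠112.5° A.
Step 7 — Complex power: S = V·I* = 0.1842 + j2.172 VA.
Step 8 — Real power: P = Re(S) = 0.1842 W.
Step 9 — Reactive power: Q = Im(S) = 2.172 VAR.
Step 10 — Apparent power: |S| = 2.18 VA.
Step 11 — Power factor: PF = P/|S| = 0.08451 (lagging).

(a) P = 0.1842 W  (b) Q = 2.172 VAR  (c) S = 2.18 VA  (d) PF = 0.08451 (lagging)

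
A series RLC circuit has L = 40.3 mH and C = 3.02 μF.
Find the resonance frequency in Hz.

Step 1 — Resonance condition Im(Z)=0 gives ω₀ = 1/√(LC).
Step 2 — ω₀ = 1/√(0.0403·3.02e-06) = 2866 rad/s.
Step 3 — f₀ = ω₀/(2π) = 456.2 Hz.

f₀ = 456.2 Hz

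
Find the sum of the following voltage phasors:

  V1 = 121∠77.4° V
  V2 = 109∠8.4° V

Step 1 — Convert each phasor to rectangular form:
  V1 = 121·(cos(77.4°) + j·sin(77.4°)) = 26.4 + j118.1 V
  V2 = 109·(cos(8.4°) + j·sin(8.4°)) = 107.8 + j15.92 V
Step 2 — Sum components: V_total = 134.2 + j134 V.
Step 3 — Convert to polar: |V_total| = 189.7 V, ∠V_total = 45.0°.

V_total = 189.7∠45.0° V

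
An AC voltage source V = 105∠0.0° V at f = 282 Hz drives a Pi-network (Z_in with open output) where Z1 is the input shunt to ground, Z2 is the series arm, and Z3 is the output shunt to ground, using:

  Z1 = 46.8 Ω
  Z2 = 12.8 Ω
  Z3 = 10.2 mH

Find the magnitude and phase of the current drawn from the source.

Step 1 — Angular frequency: ω = 2π·f = 2π·282 = 1772 rad/s.
Step 2 — Component impedances:
  Z1: Z = R = 46.8 Ω
  Z2: Z = R = 12.8 Ω
  Z3: Z = jωL = j·1772·0.0102 = 0 + j18.07 Ω
Step 3 — With open output, the series arm Z2 and the output shunt Z3 appear in series to ground: Z2 + Z3 = 12.8 + j18.07 Ω.
Step 4 — Parallel with input shunt Z1: Z_in = Z1 || (Z2 + Z3) = 13.15 + j10.21 Ω = 16.64∠37.8° Ω.
Step 5 — Source phasor: V = 105∠0.0° V = 105 V.
Step 6 — Ohm's law: I = V / Z_total = (105) / (13.15 + j10.21) = 4.984 - j3.869 A.
Step 7 — Convert to polar: |I| = 6.309 A, ∠I = -37.8°.

I = 6.309∠-37.8° A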